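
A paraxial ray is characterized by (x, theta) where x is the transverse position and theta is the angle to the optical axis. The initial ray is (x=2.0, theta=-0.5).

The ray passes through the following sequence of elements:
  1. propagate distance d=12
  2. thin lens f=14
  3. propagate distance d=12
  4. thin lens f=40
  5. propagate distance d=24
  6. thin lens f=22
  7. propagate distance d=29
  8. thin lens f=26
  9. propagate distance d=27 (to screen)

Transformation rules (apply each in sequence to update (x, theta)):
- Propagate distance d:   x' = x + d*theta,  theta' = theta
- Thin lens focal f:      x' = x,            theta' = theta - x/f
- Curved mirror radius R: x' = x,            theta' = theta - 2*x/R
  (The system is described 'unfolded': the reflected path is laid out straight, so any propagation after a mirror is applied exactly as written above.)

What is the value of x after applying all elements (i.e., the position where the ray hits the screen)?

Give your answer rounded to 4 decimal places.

Initial: x=2.0000 theta=-0.5000
After 1 (propagate distance d=12): x=-4.0000 theta=-0.5000
After 2 (thin lens f=14): x=-4.0000 theta=-3/14 (≈-0.2143)
After 3 (propagate distance d=12): x=-46/7 (≈-6.5714) theta=-3/14 (≈-0.2143)
After 4 (thin lens f=40): x=-46/7 (≈-6.5714) theta=-0.0500
After 5 (propagate distance d=24): x=-272/35 (≈-7.7714) theta=-0.0500
After 6 (thin lens f=22): x=-272/35 (≈-7.7714) theta=467/1540 (≈0.3032)
After 7 (propagate distance d=29): x=45/44 (≈1.0227) theta=467/1540 (≈0.3032)
After 8 (thin lens f=26): x=45/44 (≈1.0227) theta=10567/40040 (≈0.2639)
After 9 (propagate distance d=27 (to screen)): x=326259/40040 (≈8.1483) theta=10567/40040 (≈0.2639)
Rounded to 4 decimal places: x = 8.1483

Answer: 8.1483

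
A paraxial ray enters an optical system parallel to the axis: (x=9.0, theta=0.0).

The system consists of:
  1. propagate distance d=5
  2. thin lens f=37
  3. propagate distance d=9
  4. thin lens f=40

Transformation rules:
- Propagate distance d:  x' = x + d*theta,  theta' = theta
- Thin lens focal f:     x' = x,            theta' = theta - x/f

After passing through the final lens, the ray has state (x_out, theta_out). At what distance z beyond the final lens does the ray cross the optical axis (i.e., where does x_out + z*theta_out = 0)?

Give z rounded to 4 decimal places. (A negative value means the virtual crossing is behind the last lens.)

Initial: x=9.0000 theta=0.0000
After 1 (propagate distance d=5): x=9.0000 theta=0.0000
After 2 (thin lens f=37): x=9.0000 theta=-9/37 (≈-0.2432)
After 3 (propagate distance d=9): x=252/37 (≈6.8108) theta=-9/37 (≈-0.2432)
After 4 (thin lens f=40): x=252/37 (≈6.8108) theta=-153/370 (≈-0.4135)
z_focus = -x_out/theta_out = -(252/37)/(-153/370) = 280/17 ≈ 16.4706
Rounded to 4 decimal places: z = 16.4706

Answer: 16.4706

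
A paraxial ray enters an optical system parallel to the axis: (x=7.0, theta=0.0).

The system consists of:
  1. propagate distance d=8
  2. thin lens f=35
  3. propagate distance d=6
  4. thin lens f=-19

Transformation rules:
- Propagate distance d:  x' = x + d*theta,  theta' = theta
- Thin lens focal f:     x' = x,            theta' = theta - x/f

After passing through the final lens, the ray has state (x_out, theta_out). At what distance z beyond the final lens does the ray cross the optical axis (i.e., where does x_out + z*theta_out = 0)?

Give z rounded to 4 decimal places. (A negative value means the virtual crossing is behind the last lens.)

Answer: -55.1000

Derivation:
Initial: x=7.0000 theta=0.0000
After 1 (propagate distance d=8): x=7.0000 theta=0.0000
After 2 (thin lens f=35): x=7.0000 theta=-0.2000
After 3 (propagate distance d=6): x=5.8000 theta=-0.2000
After 4 (thin lens f=-19): x=5.8000 theta=2/19 (≈0.1053)
z_focus = -x_out/theta_out = -(5.8000)/(2/19) = -55.1000
Rounded to 4 decimal places: z = -55.1000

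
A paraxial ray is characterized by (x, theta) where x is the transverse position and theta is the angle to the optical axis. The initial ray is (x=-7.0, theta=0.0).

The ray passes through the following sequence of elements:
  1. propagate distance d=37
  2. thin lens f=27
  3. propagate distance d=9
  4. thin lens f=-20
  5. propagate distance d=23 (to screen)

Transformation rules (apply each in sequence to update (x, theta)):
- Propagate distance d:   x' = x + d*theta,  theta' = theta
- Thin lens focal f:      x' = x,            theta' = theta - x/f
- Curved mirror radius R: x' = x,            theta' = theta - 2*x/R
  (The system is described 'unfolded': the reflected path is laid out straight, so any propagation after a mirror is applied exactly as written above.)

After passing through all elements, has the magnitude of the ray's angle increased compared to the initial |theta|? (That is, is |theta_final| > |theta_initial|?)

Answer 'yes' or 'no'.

Answer: yes

Derivation:
Initial: x=-7.0000 theta=0.0000
After 1 (propagate distance d=37): x=-7.0000 theta=0.0000
After 2 (thin lens f=27): x=-7.0000 theta=7/27 (≈0.2593)
After 3 (propagate distance d=9): x=-14/3 (≈-4.6667) theta=7/27 (≈0.2593)
After 4 (thin lens f=-20): x=-14/3 (≈-4.6667) theta=7/270 (≈0.0259)
After 5 (propagate distance d=23 (to screen)): x=-1099/270 (≈-4.0704) theta=7/270 (≈0.0259)
|theta_initial|=0.0000 |theta_final|=7/270 (≈0.0259) -> increased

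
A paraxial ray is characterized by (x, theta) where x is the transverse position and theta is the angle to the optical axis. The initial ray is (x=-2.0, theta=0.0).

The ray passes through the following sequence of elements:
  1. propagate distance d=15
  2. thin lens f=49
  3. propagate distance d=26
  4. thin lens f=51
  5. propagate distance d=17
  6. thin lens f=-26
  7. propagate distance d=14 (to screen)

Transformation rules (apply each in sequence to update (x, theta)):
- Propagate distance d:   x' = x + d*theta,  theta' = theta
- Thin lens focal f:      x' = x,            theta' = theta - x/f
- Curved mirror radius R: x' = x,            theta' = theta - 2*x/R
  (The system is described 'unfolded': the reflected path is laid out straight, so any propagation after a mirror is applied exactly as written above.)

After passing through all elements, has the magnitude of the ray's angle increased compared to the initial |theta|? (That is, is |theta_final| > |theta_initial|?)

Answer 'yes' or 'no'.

Initial: x=-2.0000 theta=0.0000
After 1 (propagate distance d=15): x=-2.0000 theta=0.0000
After 2 (thin lens f=49): x=-2.0000 theta=2/49 (≈0.0408)
After 3 (propagate distance d=26): x=-46/49 (≈-0.9388) theta=2/49 (≈0.0408)
After 4 (thin lens f=51): x=-46/49 (≈-0.9388) theta=148/2499 (≈0.0592)
After 5 (propagate distance d=17): x=10/147 (≈0.0680) theta=148/2499 (≈0.0592)
After 6 (thin lens f=-26): x=10/147 (≈0.0680) theta=41/663 (≈0.0618)
After 7 (propagate distance d=14 (to screen)): x=10112/10829 (≈0.9338) theta=41/663 (≈0.0618)
|theta_initial|=0.0000 |theta_final|=41/663 (≈0.0618) -> increased

Answer: yes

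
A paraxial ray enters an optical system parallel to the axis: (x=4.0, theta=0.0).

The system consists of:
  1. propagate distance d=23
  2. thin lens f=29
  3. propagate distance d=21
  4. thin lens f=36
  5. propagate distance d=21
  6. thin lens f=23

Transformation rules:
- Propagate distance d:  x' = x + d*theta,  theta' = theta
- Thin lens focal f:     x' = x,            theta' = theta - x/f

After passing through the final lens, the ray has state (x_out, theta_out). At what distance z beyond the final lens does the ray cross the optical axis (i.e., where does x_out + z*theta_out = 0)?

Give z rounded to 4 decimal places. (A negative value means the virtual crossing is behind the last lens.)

Initial: x=4.0000 theta=0.0000
After 1 (propagate distance d=23): x=4.0000 theta=0.0000
After 2 (thin lens f=29): x=4.0000 theta=-4/29 (≈-0.1379)
After 3 (propagate distance d=21): x=32/29 (≈1.1034) theta=-4/29 (≈-0.1379)
After 4 (thin lens f=36): x=32/29 (≈1.1034) theta=-44/261 (≈-0.1686)
After 5 (propagate distance d=21): x=-212/87 (≈-2.4368) theta=-44/261 (≈-0.1686)
After 6 (thin lens f=23): x=-212/87 (≈-2.4368) theta=-376/6003 (≈-0.0626)
z_focus = -x_out/theta_out = -(-212/87)/(-376/6003) = -3657/94 ≈ -38.9043
Rounded to 4 decimal places: z = -38.9043

Answer: -38.9043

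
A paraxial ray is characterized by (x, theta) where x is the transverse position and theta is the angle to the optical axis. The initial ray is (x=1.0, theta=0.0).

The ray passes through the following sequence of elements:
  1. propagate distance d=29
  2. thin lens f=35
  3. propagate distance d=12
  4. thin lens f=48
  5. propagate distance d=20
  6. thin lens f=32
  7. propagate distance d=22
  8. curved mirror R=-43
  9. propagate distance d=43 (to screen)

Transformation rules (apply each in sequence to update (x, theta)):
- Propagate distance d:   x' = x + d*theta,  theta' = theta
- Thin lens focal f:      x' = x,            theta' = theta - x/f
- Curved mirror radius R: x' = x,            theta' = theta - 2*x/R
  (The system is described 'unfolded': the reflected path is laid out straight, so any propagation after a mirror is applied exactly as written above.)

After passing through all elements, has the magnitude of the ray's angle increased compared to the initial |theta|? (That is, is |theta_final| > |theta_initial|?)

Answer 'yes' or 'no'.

Initial: x=1.0000 theta=0.0000
After 1 (propagate distance d=29): x=1.0000 theta=0.0000
After 2 (thin lens f=35): x=1.0000 theta=-1/35 (≈-0.0286)
After 3 (propagate distance d=12): x=23/35 (≈0.6571) theta=-1/35 (≈-0.0286)
After 4 (thin lens f=48): x=23/35 (≈0.6571) theta=-71/1680 (≈-0.0423)
After 5 (propagate distance d=20): x=-79/420 (≈-0.1881) theta=-71/1680 (≈-0.0423)
After 6 (thin lens f=32): x=-79/420 (≈-0.1881) theta=-163/4480 (≈-0.0364)
After 7 (propagate distance d=22): x=-949/960 (≈-0.9885) theta=-163/4480 (≈-0.0364)
After 8 (curved mirror R=-43): x=-949/960 (≈-0.9885) theta=-47599/577920 (≈-0.0824)
After 9 (propagate distance d=43 (to screen)): x=-4059/896 (≈-4.5301) theta=-47599/577920 (≈-0.0824)
|theta_initial|=0.0000 |theta_final|=47599/577920 (≈0.0824) -> increased

Answer: yes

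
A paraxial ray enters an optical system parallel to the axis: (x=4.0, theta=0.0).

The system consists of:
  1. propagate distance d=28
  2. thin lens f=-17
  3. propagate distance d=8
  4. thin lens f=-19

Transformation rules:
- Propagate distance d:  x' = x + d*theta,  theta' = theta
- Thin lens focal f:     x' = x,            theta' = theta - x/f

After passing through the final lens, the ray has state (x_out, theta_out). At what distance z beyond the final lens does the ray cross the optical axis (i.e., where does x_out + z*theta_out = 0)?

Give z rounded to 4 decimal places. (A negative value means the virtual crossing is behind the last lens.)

Initial: x=4.0000 theta=0.0000
After 1 (propagate distance d=28): x=4.0000 theta=0.0000
After 2 (thin lens f=-17): x=4.0000 theta=4/17 (≈0.2353)
After 3 (propagate distance d=8): x=100/17 (≈5.8824) theta=4/17 (≈0.2353)
After 4 (thin lens f=-19): x=100/17 (≈5.8824) theta=176/323 (≈0.5449)
z_focus = -x_out/theta_out = -(100/17)/(176/323) = -475/44 ≈ -10.7955
Rounded to 4 decimal places: z = -10.7955

Answer: -10.7955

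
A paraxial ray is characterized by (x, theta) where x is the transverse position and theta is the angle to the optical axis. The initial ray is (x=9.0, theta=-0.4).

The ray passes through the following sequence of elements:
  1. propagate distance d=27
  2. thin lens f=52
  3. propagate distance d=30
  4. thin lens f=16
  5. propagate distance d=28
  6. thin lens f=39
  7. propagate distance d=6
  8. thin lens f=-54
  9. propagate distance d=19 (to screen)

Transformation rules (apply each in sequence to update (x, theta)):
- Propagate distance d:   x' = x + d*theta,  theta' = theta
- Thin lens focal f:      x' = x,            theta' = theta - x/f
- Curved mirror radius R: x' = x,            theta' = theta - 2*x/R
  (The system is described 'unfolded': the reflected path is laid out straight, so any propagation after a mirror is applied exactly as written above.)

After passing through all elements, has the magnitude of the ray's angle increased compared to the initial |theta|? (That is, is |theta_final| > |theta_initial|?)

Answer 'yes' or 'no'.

Initial: x=9.0000 theta=-0.4000
After 1 (propagate distance d=27): x=-1.8000 theta=-0.4000
After 2 (thin lens f=52): x=-1.8000 theta=-19/52 (≈-0.3654)
After 3 (propagate distance d=30): x=-1659/130 (≈-12.7615) theta=-19/52 (≈-0.3654)
After 4 (thin lens f=16): x=-1659/130 (≈-12.7615) theta=899/2080 (≈0.4322)
After 5 (propagate distance d=28): x=-343/520 (≈-0.6596) theta=899/2080 (≈0.4322)
After 6 (thin lens f=39): x=-343/520 (≈-0.6596) theta=36433/81120 (≈0.4491)
After 7 (propagate distance d=6): x=5503/2704 (≈2.0351) theta=36433/81120 (≈0.4491)
After 8 (thin lens f=-54): x=5503/2704 (≈2.0351) theta=88853/182520 (≈0.4868)
After 9 (propagate distance d=19 (to screen)): x=4119319/365040 (≈11.2846) theta=88853/182520 (≈0.4868)
|theta_initial|=0.4000 |theta_final|=88853/182520 (≈0.4868) -> increased

Answer: yes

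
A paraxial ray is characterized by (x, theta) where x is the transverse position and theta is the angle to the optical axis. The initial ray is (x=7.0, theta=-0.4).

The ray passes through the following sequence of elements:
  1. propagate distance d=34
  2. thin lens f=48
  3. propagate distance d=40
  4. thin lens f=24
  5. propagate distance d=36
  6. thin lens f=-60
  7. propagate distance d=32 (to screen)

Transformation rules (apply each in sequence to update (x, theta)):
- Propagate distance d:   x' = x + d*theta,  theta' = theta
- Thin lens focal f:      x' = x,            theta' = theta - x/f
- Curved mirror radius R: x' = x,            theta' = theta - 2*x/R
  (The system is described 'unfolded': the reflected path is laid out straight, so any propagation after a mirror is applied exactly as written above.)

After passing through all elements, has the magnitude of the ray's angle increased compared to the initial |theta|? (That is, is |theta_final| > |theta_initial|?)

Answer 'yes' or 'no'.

Initial: x=7.0000 theta=-0.4000
After 1 (propagate distance d=34): x=-6.6000 theta=-0.4000
After 2 (thin lens f=48): x=-6.6000 theta=-0.2625
After 3 (propagate distance d=40): x=-17.1000 theta=-0.2625
After 4 (thin lens f=24): x=-17.1000 theta=0.4500
After 5 (propagate distance d=36): x=-0.9000 theta=0.4500
After 6 (thin lens f=-60): x=-0.9000 theta=0.4350
After 7 (propagate distance d=32 (to screen)): x=13.0200 theta=0.4350
|theta_initial|=0.4000 |theta_final|=0.4350 -> increased

Answer: yes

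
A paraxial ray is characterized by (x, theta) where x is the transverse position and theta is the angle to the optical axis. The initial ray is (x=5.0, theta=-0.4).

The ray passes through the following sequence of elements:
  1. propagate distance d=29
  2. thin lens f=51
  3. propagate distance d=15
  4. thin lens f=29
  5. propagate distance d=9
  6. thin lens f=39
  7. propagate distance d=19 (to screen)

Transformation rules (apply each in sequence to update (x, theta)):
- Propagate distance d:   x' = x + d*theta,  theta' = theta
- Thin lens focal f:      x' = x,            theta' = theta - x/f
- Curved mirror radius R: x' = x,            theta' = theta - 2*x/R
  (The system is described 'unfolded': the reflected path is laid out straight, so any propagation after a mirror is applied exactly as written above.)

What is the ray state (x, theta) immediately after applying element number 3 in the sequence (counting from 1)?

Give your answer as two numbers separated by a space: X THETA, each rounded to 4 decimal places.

Answer: -10.6588 -0.2706

Derivation:
Initial: x=5.0000 theta=-0.4000
After 1 (propagate distance d=29): x=-6.6000 theta=-0.4000
After 2 (thin lens f=51): x=-6.6000 theta=-23/85 (≈-0.2706)
After 3 (propagate distance d=15): x=-906/85 (≈-10.6588) theta=-23/85 (≈-0.2706)
Rounded to 4 decimal places: x = -10.6588, theta = -0.2706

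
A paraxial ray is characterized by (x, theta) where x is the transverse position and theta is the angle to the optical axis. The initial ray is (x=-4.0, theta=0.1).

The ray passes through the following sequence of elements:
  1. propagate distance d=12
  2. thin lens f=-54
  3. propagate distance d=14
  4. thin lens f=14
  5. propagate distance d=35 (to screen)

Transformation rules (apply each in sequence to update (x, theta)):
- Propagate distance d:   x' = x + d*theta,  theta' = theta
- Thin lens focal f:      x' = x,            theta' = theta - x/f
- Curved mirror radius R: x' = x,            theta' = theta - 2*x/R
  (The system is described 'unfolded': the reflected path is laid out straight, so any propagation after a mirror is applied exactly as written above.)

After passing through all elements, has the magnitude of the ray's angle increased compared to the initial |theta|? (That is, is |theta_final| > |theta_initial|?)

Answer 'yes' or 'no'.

Initial: x=-4.0000 theta=0.1000
After 1 (propagate distance d=12): x=-2.8000 theta=0.1000
After 2 (thin lens f=-54): x=-2.8000 theta=13/270 (≈0.0481)
After 3 (propagate distance d=14): x=-287/135 (≈-2.1259) theta=13/270 (≈0.0481)
After 4 (thin lens f=14): x=-287/135 (≈-2.1259) theta=0.2000
After 5 (propagate distance d=35 (to screen)): x=658/135 (≈4.8741) theta=0.2000
|theta_initial|=0.1000 |theta_final|=0.2000 -> increased

Answer: yes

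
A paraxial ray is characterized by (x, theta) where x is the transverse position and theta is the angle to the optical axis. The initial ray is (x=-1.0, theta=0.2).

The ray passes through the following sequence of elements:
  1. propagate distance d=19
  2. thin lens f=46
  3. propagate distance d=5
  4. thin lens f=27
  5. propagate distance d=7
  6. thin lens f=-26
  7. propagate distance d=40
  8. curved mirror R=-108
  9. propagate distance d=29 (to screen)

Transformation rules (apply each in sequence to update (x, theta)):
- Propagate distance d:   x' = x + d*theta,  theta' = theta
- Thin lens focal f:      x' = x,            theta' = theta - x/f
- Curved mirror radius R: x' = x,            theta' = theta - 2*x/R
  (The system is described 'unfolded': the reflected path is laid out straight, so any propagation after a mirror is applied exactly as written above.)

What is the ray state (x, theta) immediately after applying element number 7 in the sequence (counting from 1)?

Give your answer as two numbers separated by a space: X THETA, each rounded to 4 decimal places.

Answer: 9.4317 0.1467

Derivation:
Initial: x=-1.0000 theta=0.2000
After 1 (propagate distance d=19): x=2.8000 theta=0.2000
After 2 (thin lens f=46): x=2.8000 theta=16/115 (≈0.1391)
After 3 (propagate distance d=5): x=402/115 (≈3.4957) theta=16/115 (≈0.1391)
After 4 (thin lens f=27): x=402/115 (≈3.4957) theta=2/207 (≈0.0097)
After 5 (propagate distance d=7): x=3688/1035 (≈3.5633) theta=2/207 (≈0.0097)
After 6 (thin lens f=-26): x=3688/1035 (≈3.5633) theta=658/4485 (≈0.1467)
After 7 (propagate distance d=40): x=126904/13455 (≈9.4317) theta=658/4485 (≈0.1467)
Rounded to 4 decimal places: x = 9.4317, theta = 0.1467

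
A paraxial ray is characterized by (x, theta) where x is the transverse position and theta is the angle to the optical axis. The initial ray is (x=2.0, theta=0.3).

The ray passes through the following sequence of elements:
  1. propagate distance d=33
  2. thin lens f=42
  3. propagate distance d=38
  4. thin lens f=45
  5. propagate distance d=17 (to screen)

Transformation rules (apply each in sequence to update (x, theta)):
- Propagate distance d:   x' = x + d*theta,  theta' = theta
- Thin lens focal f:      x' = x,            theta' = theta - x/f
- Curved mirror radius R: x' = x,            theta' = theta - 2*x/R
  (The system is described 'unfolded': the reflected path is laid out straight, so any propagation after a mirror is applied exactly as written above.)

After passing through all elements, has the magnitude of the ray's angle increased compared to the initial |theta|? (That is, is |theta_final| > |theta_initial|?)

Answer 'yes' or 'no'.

Answer: no

Derivation:
Initial: x=2.0000 theta=0.3000
After 1 (propagate distance d=33): x=11.9000 theta=0.3000
After 2 (thin lens f=42): x=11.9000 theta=1/60 (≈0.0167)
After 3 (propagate distance d=38): x=188/15 (≈12.5333) theta=1/60 (≈0.0167)
After 4 (thin lens f=45): x=188/15 (≈12.5333) theta=-707/2700 (≈-0.2619)
After 5 (propagate distance d=17 (to screen)): x=21821/2700 (≈8.0819) theta=-707/2700 (≈-0.2619)
|theta_initial|=0.3000 |theta_final|=707/2700 (≈0.2619) -> not increased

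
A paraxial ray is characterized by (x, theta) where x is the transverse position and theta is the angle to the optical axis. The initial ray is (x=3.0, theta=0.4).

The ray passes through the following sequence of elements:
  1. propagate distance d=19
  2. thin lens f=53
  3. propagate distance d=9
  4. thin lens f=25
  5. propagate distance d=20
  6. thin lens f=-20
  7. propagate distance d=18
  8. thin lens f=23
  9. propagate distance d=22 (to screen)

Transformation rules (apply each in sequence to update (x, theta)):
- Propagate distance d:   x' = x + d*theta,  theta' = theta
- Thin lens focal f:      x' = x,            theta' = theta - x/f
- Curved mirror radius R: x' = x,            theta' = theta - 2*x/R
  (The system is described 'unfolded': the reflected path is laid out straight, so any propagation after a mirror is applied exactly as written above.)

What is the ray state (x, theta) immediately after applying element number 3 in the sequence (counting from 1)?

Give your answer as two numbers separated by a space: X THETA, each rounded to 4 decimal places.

Answer: 12.4000 0.2000

Derivation:
Initial: x=3.0000 theta=0.4000
After 1 (propagate distance d=19): x=10.6000 theta=0.4000
After 2 (thin lens f=53): x=10.6000 theta=0.2000
After 3 (propagate distance d=9): x=12.4000 theta=0.2000
Rounded to 4 decimal places: x = 12.4000, theta = 0.2000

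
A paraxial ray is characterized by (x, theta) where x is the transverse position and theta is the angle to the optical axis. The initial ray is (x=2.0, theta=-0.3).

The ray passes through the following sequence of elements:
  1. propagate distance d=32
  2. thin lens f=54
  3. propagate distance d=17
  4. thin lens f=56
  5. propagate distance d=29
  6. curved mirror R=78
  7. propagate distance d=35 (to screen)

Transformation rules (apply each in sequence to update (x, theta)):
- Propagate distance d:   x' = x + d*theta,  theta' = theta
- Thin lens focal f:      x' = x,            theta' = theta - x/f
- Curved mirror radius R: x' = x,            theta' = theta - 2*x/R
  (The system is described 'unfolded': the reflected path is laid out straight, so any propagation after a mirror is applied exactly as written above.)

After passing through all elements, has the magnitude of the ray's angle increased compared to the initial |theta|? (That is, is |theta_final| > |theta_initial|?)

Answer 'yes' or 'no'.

Initial: x=2.0000 theta=-0.3000
After 1 (propagate distance d=32): x=-7.6000 theta=-0.3000
After 2 (thin lens f=54): x=-7.6000 theta=-43/270 (≈-0.1593)
After 3 (propagate distance d=17): x=-2783/270 (≈-10.3074) theta=-43/270 (≈-0.1593)
After 4 (thin lens f=56): x=-2783/270 (≈-10.3074) theta=25/1008 (≈0.0248)
After 5 (propagate distance d=29): x=-144973/15120 (≈-9.5882) theta=25/1008 (≈0.0248)
After 6 (curved mirror R=78): x=-144973/15120 (≈-9.5882) theta=79799/294840 (≈0.2707)
After 7 (propagate distance d=35 (to screen)): x=-68017/589680 (≈-0.1153) theta=79799/294840 (≈0.2707)
|theta_initial|=0.3000 |theta_final|=79799/294840 (≈0.2707) -> not increased

Answer: no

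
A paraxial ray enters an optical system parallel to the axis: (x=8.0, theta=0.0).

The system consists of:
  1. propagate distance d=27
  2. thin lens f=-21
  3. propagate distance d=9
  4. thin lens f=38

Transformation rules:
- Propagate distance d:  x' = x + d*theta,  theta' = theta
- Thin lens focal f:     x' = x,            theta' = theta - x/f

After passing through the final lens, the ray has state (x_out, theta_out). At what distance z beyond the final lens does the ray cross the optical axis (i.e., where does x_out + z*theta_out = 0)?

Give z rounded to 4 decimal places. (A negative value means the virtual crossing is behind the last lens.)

Answer: -142.5000

Derivation:
Initial: x=8.0000 theta=0.0000
After 1 (propagate distance d=27): x=8.0000 theta=0.0000
After 2 (thin lens f=-21): x=8.0000 theta=8/21 (≈0.3810)
After 3 (propagate distance d=9): x=80/7 (≈11.4286) theta=8/21 (≈0.3810)
After 4 (thin lens f=38): x=80/7 (≈11.4286) theta=32/399 (≈0.0802)
z_focus = -x_out/theta_out = -(80/7)/(32/399) = -142.5000
Rounded to 4 decimal places: z = -142.5000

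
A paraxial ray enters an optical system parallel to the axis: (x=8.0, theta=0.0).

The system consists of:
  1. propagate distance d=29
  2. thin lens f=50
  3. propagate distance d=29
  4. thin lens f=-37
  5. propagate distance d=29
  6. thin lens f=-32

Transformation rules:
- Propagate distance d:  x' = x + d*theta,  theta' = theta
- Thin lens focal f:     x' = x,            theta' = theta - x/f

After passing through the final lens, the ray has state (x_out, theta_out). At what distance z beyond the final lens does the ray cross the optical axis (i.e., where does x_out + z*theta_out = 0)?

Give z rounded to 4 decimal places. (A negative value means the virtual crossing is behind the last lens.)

Answer: 50.3317

Derivation:
Initial: x=8.0000 theta=0.0000
After 1 (propagate distance d=29): x=8.0000 theta=0.0000
After 2 (thin lens f=50): x=8.0000 theta=-0.1600
After 3 (propagate distance d=29): x=3.3600 theta=-0.1600
After 4 (thin lens f=-37): x=3.3600 theta=-64/925 (≈-0.0692)
After 5 (propagate distance d=29): x=1252/925 (≈1.3535) theta=-64/925 (≈-0.0692)
After 6 (thin lens f=-32): x=1252/925 (≈1.3535) theta=-199/7400 (≈-0.0269)
z_focus = -x_out/theta_out = -(1252/925)/(-199/7400) = 10016/199 ≈ 50.3317
Rounded to 4 decimal places: z = 50.3317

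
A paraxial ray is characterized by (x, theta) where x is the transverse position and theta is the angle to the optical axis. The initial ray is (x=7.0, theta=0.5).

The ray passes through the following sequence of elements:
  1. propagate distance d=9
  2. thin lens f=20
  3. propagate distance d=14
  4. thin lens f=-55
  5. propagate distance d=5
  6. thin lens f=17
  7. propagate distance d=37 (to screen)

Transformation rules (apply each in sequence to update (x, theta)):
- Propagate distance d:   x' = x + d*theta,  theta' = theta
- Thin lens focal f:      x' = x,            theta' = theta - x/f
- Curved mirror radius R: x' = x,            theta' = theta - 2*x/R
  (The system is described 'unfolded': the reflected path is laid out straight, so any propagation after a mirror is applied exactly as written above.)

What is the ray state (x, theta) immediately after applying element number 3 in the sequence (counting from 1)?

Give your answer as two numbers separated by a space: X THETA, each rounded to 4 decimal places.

Answer: 10.4500 -0.0750

Derivation:
Initial: x=7.0000 theta=0.5000
After 1 (propagate distance d=9): x=11.5000 theta=0.5000
After 2 (thin lens f=20): x=11.5000 theta=-0.0750
After 3 (propagate distance d=14): x=10.4500 theta=-0.0750
Rounded to 4 decimal places: x = 10.4500, theta = -0.0750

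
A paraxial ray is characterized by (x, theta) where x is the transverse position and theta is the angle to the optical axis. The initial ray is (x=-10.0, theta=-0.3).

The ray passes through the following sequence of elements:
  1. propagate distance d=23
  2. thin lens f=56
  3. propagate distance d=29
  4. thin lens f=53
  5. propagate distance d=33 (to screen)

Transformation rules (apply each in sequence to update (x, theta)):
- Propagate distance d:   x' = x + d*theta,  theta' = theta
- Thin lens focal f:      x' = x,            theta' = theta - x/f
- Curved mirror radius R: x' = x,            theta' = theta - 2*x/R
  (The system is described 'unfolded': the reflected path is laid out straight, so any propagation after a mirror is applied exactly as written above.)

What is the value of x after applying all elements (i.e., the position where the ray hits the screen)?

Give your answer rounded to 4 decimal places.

Initial: x=-10.0000 theta=-0.3000
After 1 (propagate distance d=23): x=-16.9000 theta=-0.3000
After 2 (thin lens f=56): x=-16.9000 theta=1/560 (≈0.0018)
After 3 (propagate distance d=29): x=-1887/112 (≈-16.8482) theta=1/560 (≈0.0018)
After 4 (thin lens f=53): x=-1887/112 (≈-16.8482) theta=593/1855 (≈0.3197)
After 5 (propagate distance d=33 (to screen)): x=-186951/29680 (≈-6.2989) theta=593/1855 (≈0.3197)
Rounded to 4 decimal places: x = -6.2989

Answer: -6.2989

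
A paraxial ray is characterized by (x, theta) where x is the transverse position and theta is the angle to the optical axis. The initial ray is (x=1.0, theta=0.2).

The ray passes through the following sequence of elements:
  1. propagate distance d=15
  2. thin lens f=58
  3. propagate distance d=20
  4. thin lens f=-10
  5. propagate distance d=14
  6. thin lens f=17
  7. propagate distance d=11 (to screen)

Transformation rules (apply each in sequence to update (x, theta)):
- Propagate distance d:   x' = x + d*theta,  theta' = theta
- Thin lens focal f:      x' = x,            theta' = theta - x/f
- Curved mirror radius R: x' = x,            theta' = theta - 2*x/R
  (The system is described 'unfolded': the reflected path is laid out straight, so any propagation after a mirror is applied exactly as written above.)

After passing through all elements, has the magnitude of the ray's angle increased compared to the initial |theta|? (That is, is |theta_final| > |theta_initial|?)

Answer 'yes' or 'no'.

Initial: x=1.0000 theta=0.2000
After 1 (propagate distance d=15): x=4.0000 theta=0.2000
After 2 (thin lens f=58): x=4.0000 theta=19/145 (≈0.1310)
After 3 (propagate distance d=20): x=192/29 (≈6.6207) theta=19/145 (≈0.1310)
After 4 (thin lens f=-10): x=192/29 (≈6.6207) theta=23/29 (≈0.7931)
After 5 (propagate distance d=14): x=514/29 (≈17.7241) theta=23/29 (≈0.7931)
After 6 (thin lens f=17): x=514/29 (≈17.7241) theta=-123/493 (≈-0.2495)
After 7 (propagate distance d=11 (to screen)): x=7385/493 (≈14.9797) theta=-123/493 (≈-0.2495)
|theta_initial|=0.2000 |theta_final|=123/493 (≈0.2495) -> increased

Answer: yes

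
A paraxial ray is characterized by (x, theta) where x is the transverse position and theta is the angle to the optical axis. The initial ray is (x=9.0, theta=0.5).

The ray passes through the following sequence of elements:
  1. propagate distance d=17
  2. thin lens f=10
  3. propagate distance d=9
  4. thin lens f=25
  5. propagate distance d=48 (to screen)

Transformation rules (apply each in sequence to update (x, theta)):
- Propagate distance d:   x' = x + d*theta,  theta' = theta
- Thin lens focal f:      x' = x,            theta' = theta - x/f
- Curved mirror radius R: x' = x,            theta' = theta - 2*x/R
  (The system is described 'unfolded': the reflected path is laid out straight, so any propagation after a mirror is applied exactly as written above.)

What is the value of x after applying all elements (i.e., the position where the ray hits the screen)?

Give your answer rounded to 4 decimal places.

Answer: -65.7500

Derivation:
Initial: x=9.0000 theta=0.5000
After 1 (propagate distance d=17): x=17.5000 theta=0.5000
After 2 (thin lens f=10): x=17.5000 theta=-1.2500
After 3 (propagate distance d=9): x=6.2500 theta=-1.2500
After 4 (thin lens f=25): x=6.2500 theta=-1.5000
After 5 (propagate distance d=48 (to screen)): x=-65.7500 theta=-1.5000
Rounded to 4 decimal places: x = -65.7500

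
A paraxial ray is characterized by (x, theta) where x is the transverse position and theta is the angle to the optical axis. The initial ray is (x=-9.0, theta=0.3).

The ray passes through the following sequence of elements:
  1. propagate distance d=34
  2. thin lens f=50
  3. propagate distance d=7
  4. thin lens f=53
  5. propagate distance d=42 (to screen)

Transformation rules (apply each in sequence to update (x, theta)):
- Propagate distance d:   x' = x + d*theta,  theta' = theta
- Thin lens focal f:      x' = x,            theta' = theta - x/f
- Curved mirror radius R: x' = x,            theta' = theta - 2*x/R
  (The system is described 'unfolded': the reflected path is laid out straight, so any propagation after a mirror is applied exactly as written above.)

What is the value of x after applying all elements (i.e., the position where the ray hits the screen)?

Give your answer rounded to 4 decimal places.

Answer: 12.2420

Derivation:
Initial: x=-9.0000 theta=0.3000
After 1 (propagate distance d=34): x=1.2000 theta=0.3000
After 2 (thin lens f=50): x=1.2000 theta=0.2760
After 3 (propagate distance d=7): x=3.1320 theta=0.2760
After 4 (thin lens f=53): x=3.1320 theta=1437/6625 (≈0.2169)
After 5 (propagate distance d=42 (to screen)): x=162207/13250 (≈12.2420) theta=1437/6625 (≈0.2169)
Rounded to 4 decimal places: x = 12.2420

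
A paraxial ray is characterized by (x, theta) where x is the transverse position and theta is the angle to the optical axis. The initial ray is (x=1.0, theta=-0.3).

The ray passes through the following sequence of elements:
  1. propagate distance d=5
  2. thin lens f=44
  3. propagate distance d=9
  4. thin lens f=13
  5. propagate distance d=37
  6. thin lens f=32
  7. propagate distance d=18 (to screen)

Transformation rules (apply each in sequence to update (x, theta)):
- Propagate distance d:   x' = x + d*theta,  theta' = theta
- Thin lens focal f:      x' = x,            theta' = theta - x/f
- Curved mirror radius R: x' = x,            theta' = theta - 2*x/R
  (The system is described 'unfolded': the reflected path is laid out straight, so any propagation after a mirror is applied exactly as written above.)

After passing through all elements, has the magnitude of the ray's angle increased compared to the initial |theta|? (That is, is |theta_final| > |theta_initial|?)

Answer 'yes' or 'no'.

Answer: no

Derivation:
Initial: x=1.0000 theta=-0.3000
After 1 (propagate distance d=5): x=-0.5000 theta=-0.3000
After 2 (thin lens f=44): x=-0.5000 theta=-127/440 (≈-0.2886)
After 3 (propagate distance d=9): x=-1363/440 (≈-3.0977) theta=-127/440 (≈-0.2886)
After 4 (thin lens f=13): x=-1363/440 (≈-3.0977) theta=-36/715 (≈-0.0503)
After 5 (propagate distance d=37): x=-5675/1144 (≈-4.9607) theta=-36/715 (≈-0.0503)
After 6 (thin lens f=32): x=-5675/1144 (≈-4.9607) theta=19159/183040 (≈0.1047)
After 7 (propagate distance d=18 (to screen)): x=-281569/91520 (≈-3.0766) theta=19159/183040 (≈0.1047)
|theta_initial|=0.3000 |theta_final|=19159/183040 (≈0.1047) -> not increased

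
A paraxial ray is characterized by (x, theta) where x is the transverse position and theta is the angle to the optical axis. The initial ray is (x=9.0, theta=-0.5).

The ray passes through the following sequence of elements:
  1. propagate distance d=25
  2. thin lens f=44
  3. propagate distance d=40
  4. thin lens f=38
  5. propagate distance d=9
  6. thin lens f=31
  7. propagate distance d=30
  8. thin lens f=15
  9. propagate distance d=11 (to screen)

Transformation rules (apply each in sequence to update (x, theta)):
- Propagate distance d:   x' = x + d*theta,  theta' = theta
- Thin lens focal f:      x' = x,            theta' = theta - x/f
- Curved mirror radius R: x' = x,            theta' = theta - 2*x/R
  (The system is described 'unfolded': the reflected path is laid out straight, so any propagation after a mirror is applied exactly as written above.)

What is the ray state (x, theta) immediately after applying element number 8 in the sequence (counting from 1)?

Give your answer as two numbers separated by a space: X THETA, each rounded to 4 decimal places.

Answer: 2.8048 0.5495

Derivation:
Initial: x=9.0000 theta=-0.5000
After 1 (propagate distance d=25): x=-3.5000 theta=-0.5000
After 2 (thin lens f=44): x=-3.5000 theta=-37/88 (≈-0.4205)
After 3 (propagate distance d=40): x=-447/22 (≈-20.3182) theta=-37/88 (≈-0.4205)
After 4 (thin lens f=38): x=-447/22 (≈-20.3182) theta=191/1672 (≈0.1142)
After 5 (propagate distance d=9): x=-32253/1672 (≈-19.2901) theta=191/1672 (≈0.1142)
After 6 (thin lens f=31): x=-32253/1672 (≈-19.2901) theta=19087/25916 (≈0.7365)
After 7 (propagate distance d=30): x=145377/51832 (≈2.8048) theta=19087/25916 (≈0.7365)
After 8 (thin lens f=15): x=145377/51832 (≈2.8048) theta=142411/259160 (≈0.5495)
Rounded to 4 decimal places: x = 2.8048, theta = 0.5495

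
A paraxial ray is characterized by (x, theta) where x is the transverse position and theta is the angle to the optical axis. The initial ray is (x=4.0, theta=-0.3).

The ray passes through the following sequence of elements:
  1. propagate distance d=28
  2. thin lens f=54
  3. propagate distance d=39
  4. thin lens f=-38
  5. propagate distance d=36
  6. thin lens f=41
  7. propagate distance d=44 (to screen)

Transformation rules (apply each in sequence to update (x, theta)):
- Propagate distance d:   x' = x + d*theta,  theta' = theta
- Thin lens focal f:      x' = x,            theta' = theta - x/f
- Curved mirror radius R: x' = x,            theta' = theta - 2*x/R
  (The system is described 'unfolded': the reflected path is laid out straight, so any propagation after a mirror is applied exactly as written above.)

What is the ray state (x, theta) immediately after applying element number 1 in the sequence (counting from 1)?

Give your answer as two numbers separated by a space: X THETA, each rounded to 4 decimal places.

Initial: x=4.0000 theta=-0.3000
After 1 (propagate distance d=28): x=-4.4000 theta=-0.3000
Rounded to 4 decimal places: x = -4.4000, theta = -0.3000

Answer: -4.4000 -0.3000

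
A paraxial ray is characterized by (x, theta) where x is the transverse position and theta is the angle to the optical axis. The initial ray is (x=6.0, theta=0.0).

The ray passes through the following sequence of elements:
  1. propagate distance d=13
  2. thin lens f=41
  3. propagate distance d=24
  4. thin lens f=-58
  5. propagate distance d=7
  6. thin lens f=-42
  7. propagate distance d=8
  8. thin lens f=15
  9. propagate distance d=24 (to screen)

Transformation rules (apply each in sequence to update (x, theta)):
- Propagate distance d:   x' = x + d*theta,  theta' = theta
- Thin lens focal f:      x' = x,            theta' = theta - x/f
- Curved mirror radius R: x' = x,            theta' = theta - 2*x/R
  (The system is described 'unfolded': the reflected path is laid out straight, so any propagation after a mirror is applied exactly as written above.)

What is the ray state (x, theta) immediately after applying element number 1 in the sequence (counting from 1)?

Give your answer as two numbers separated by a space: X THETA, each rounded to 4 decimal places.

Answer: 6.0000 0.0000

Derivation:
Initial: x=6.0000 theta=0.0000
After 1 (propagate distance d=13): x=6.0000 theta=0.0000
Rounded to 4 decimal places: x = 6.0000, theta = 0.0000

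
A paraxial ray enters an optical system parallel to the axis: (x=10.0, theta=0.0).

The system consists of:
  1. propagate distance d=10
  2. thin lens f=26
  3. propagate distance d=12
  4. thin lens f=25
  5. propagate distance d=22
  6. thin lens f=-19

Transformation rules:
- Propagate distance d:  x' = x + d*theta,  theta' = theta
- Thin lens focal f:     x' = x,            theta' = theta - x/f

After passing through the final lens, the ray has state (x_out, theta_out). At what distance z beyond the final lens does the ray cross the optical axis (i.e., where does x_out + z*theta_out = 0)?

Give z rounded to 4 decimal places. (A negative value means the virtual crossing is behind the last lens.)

Answer: -7.7278

Derivation:
Initial: x=10.0000 theta=0.0000
After 1 (propagate distance d=10): x=10.0000 theta=0.0000
After 2 (thin lens f=26): x=10.0000 theta=-5/13 (≈-0.3846)
After 3 (propagate distance d=12): x=70/13 (≈5.3846) theta=-5/13 (≈-0.3846)
After 4 (thin lens f=25): x=70/13 (≈5.3846) theta=-0.6000
After 5 (propagate distance d=22): x=-508/65 (≈-7.8154) theta=-0.6000
After 6 (thin lens f=-19): x=-508/65 (≈-7.8154) theta=-1249/1235 (≈-1.0113)
z_focus = -x_out/theta_out = -(-508/65)/(-1249/1235) = -9652/1249 ≈ -7.7278
Rounded to 4 decimal places: z = -7.7278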